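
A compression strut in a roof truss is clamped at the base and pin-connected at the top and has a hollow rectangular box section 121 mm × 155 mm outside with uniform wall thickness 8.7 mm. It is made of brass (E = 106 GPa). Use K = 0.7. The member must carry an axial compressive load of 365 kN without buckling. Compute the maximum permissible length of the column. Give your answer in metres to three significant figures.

L_max ≈ 7.70 m

Inner dimensions: h_i = 155 − 2×8.7 = 137.6 mm, b_i = 121 − 2×8.7 = 103.6 mm
Weak-axis I_min = (h_o·b_o³ − h_i·b_i³)/12 with b_o = 121, b_i = 103.6 mm (shorter outer/inner sides).
I_min = (155×121³ − 137.6×103.6³)/12 = 1.013×10^7 mm⁴
I = 1.013×10^-5 m⁴
At the buckling limit P_cr = P = 3.650×10^5 N
From P_cr = π²EI/(K·L)²:  L = (1/K)·√(π²EI/P_cr) = (1/0.7)·√(π²×1.06×10^11×1.013×10^-5/3.650×10^5)
L = 7.70 m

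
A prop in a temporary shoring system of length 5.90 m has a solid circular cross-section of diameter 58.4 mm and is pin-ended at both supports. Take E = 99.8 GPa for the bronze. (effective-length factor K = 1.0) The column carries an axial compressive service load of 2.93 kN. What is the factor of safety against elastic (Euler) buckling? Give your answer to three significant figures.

n ≈ 5.51

I = πd⁴/64 = π×58.4⁴/64 = 5.710×10^5 mm⁴
I = 5.710×10^5 mm⁴ = 5.710×10^-7 m⁴
Effective length L_e = K·L = 1 × 5.90 = 5.900 m
P_cr = π²EI / L_e² = π² × 99.8×10⁹ × 5.710×10^-7 / 5.900² = 1.616×10^4 N
Factor of safety n = P_cr / P = 16.157 / 2.93 = 5.51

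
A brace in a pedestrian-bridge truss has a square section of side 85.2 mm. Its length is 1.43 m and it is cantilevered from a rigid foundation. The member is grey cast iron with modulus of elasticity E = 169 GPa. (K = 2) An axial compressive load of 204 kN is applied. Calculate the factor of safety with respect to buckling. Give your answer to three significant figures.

n ≈ 4.39

I = a⁴/12 = 85.2⁴/12 = 4.391×10^6 mm⁴
I = 4.391×10^6 mm⁴ = 4.391×10^-6 m⁴
Effective length L_e = K·L = 2 × 1.43 = 2.860 m
P_cr = π²EI / L_e² = π² × 169×10⁹ × 4.391×10^-6 / 2.860² = 8.954×10^5 N
Factor of safety n = P_cr / P = 895.43 / 204 = 4.39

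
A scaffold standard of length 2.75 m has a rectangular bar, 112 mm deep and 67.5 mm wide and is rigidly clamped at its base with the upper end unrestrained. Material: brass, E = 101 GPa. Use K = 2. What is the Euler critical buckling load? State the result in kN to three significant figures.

P_cr ≈ 94.6 kN

Buckling occurs about the weak axis: I_min = h·b³/12 with b = 67.5 mm (the shorter side).
I_min = 112×67.5³/12 = 2.870×10^6 mm⁴
I = 2.870×10^6 mm⁴ = 2.870×10^-6 m⁴
Effective length L_e = K·L = 2 × 2.75 = 5.500 m
P_cr = π²EI / L_e² = π² × 101×10⁹ × 2.870×10^-6 / 5.500² = 9.459×10^4 N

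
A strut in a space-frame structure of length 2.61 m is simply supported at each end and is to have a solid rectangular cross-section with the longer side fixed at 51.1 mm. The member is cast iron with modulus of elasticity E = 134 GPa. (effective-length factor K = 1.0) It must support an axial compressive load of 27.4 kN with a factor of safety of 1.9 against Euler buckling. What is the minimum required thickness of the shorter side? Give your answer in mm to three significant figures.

Required P_cr = n·P = 1.9 × 27.4 = 52.06 kN
L_e = K·L = 1 × 2.61 = 2.610 m
Required I = P_cr·L_e²/(π²E) = 5.206×10^4 × 2.610² / (π² × 1.34×10^11) = 2.682×10^-7 m⁴
I_req = 2.682×10^5 mm⁴
Rectangle, weak axis: I_min = h·b³/12 with h = 51.1 mm fixed  ⇒  b = (12I/h)^(1/3) = 39.8 mm

b ≈ 39.8 mm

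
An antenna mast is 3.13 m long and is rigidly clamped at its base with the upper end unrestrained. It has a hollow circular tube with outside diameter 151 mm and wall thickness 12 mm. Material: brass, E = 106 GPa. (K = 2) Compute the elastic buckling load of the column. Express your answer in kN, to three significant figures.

Inner diameter d_i = 151 − 2×12 = 127.0 mm
I = π(d_o⁴ − d_i⁴)/64 = π(151⁴ − 127.0⁴)/64 = 1.275×10^7 mm⁴
I = 1.275×10^7 mm⁴ = 1.275×10^-5 m⁴
Effective length L_e = K·L = 2 × 3.13 = 6.260 m
P_cr = π²EI / L_e² = π² × 106×10⁹ × 1.275×10^-5 / 6.260² = 3.404×10^5 N

P_cr ≈ 340 kN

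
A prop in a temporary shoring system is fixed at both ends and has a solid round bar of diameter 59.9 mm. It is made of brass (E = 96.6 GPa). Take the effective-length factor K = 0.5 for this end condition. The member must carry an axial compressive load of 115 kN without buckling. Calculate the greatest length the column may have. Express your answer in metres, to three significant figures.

I = πd⁴/64 = π×59.9⁴/64 = 6.319×10^5 mm⁴
I = 6.319×10^-7 m⁴
At the buckling limit P_cr = P = 1.150×10^5 N
From P_cr = π²EI/(K·L)²:  L = (1/K)·√(π²EI/P_cr) = (1/0.5)·√(π²×9.66×10^10×6.319×10^-7/1.150×10^5)
L = 4.58 m

L_max ≈ 4.58 m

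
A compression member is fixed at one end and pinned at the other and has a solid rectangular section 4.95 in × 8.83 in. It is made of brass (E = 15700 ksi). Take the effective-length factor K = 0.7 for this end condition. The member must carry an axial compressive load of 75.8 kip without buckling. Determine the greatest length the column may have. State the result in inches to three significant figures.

L_max ≈ 610 in

Buckling occurs about the weak axis: I_min = h·b³/12 with b = 4.95 in (the shorter side).
I_min = 8.83×4.95³/12 = 89.25 in⁴
At the buckling limit P_cr = P = 7.580×10^4 lb
From P_cr = π²EI/(K·L)²:  L = (1/K)·√(π²EI/P_cr) = (1/0.7)·√(π²×1.57×10^7×89.25/7.580×10^4)
L = 610 in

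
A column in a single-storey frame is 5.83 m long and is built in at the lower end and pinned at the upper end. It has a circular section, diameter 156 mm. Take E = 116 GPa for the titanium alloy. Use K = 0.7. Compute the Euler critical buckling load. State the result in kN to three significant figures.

P_cr ≈ 2000 kN

I = πd⁴/64 = π×156⁴/64 = 2.907×10^7 mm⁴
I = 2.907×10^7 mm⁴ = 2.907×10^-5 m⁴
Effective length L_e = K·L = 0.7 × 5.83 = 4.081 m
P_cr = π²EI / L_e² = π² × 116×10⁹ × 2.907×10^-5 / 4.081² = 1.998×10^6 N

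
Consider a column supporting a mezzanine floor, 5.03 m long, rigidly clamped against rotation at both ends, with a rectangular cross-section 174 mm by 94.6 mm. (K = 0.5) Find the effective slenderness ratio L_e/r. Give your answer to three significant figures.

For a rectangle r_min = b/√12 = 94.6/√12 = 27.31 mm
L_e = K·L = 0.5 × 5.03 m = 2.515 m = 2515.0 mm
λ = L_e / r_min = 2515.0 / 27.31 = 92.1

λ ≈ 92.1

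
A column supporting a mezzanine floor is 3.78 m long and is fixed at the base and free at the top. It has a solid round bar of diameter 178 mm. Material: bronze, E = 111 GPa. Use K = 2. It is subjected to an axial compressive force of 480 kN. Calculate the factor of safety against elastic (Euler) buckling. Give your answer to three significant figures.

n ≈ 1.97

I = πd⁴/64 = π×178⁴/64 = 4.928×10^7 mm⁴
I = 4.928×10^7 mm⁴ = 4.928×10^-5 m⁴
Effective length L_e = K·L = 2 × 3.78 = 7.560 m
P_cr = π²EI / L_e² = π² × 111×10⁹ × 4.928×10^-5 / 7.560² = 9.446×10^5 N
Factor of safety n = P_cr / P = 944.56 / 480 = 1.97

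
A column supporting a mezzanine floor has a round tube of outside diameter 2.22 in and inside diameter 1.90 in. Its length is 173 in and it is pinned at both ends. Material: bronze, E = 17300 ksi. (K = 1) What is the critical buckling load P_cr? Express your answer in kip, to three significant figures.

P_cr ≈ 3.15 kip

d_o = 2.22 in, d_i = 1.90 in
I = π(d_o⁴ − d_i⁴)/64 = π(2.22⁴ − 1.900⁴)/64 = 0.5526 in⁴
Effective length L_e = K·L = 1 × 173 = 173.0 in
P_cr = π²EI / L_e² = π² × 17300×10³ × 0.5526 / 173.0² = 3.152×10^3 lb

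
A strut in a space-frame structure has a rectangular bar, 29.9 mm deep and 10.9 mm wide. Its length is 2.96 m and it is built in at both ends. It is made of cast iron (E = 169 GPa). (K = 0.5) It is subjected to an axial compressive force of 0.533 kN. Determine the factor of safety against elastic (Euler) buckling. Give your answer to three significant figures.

n ≈ 4.61

Buckling occurs about the weak axis: I_min = h·b³/12 with b = 10.9 mm (the shorter side).
I_min = 29.9×10.9³/12 = 3.227×10^3 mm⁴
I = 3.227×10^3 mm⁴ = 3.227×10^-9 m⁴
Effective length L_e = K·L = 0.5 × 2.96 = 1.480 m
P_cr = π²EI / L_e² = π² × 169×10⁹ × 3.227×10^-9 / 1.480² = 2.457×10^3 N
Factor of safety n = P_cr / P = 2.4572 / 0.533 = 4.61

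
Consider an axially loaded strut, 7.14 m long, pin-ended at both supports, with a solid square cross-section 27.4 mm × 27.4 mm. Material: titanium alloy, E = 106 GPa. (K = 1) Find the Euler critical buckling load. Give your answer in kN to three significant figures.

P_cr ≈ 0.964 kN

I = a⁴/12 = 27.4⁴/12 = 4.697×10^4 mm⁴
I = 4.697×10^4 mm⁴ = 4.697×10^-8 m⁴
Effective length L_e = K·L = 1 × 7.14 = 7.140 m
P_cr = π²EI / L_e² = π² × 106×10⁹ × 4.697×10^-8 / 7.140² = 963.9 N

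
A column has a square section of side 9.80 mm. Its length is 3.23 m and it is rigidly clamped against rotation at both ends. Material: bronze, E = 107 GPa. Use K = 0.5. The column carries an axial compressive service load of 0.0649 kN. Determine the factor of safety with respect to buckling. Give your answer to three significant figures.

I = a⁴/12 = 9.80⁴/12 = 768.6 mm⁴
I = 768.6 mm⁴ = 7.686×10^-10 m⁴
Effective length L_e = K·L = 0.5 × 3.23 = 1.615 m
P_cr = π²EI / L_e² = π² × 107×10⁹ × 7.686×10^-10 / 1.615² = 311.2 N
Factor of safety n = P_cr / P = 0.31122 / 0.0649 = 4.80

n ≈ 4.80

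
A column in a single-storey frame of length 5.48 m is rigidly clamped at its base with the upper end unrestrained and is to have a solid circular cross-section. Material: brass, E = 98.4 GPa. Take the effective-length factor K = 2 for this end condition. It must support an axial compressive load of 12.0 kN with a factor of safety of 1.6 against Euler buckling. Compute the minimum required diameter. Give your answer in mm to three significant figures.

d ≈ 83.4 mm

Required P_cr = n·P = 1.6 × 12.0 = 19.20 kN
L_e = K·L = 2 × 5.48 = 10.96 m
Required I = P_cr·L_e²/(π²E) = 1.920×10^4 × 10.96² / (π² × 9.84×10^10) = 2.375×10^-6 m⁴
I_req = 2.375×10^6 mm⁴
Solid circle: I = πd⁴/64  ⇒  d = (64I/π)^(1/4) = (64×2.375×10^6/π)^(1/4) = 83.4 mm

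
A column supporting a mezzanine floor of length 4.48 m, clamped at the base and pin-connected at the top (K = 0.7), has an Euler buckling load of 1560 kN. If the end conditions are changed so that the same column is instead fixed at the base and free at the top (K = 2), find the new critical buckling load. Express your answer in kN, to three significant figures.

P_cr ∝ 1/K², so P_cr,new = P_cr,old × (K_old/K_new)² = 1560 × (0.7/2)²
= 1560 × 0.1225 = 191 kN

P_cr ≈ 191 kN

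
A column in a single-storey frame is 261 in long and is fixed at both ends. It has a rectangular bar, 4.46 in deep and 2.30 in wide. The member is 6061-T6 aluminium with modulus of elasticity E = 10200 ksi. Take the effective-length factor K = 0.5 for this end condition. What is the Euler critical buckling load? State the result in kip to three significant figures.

P_cr ≈ 26.7 kip

Buckling occurs about the weak axis: I_min = h·b³/12 with b = 2.30 in (the shorter side).
I_min = 4.46×2.30³/12 = 4.522 in⁴
Effective length L_e = K·L = 0.5 × 261 = 130.5 in
P_cr = π²EI / L_e² = π² × 10200×10³ × 4.522 / 130.5² = 2.673×10^4 lb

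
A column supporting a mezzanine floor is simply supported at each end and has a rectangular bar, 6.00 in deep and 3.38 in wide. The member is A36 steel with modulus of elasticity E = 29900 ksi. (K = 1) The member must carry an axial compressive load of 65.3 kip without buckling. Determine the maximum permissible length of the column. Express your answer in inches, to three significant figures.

Buckling occurs about the weak axis: I_min = h·b³/12 with b = 3.38 in (the shorter side).
I_min = 6.00×3.38³/12 = 19.31 in⁴
At the buckling limit P_cr = P = 6.530×10^4 lb
From P_cr = π²EI/(K·L)²:  L = (1/K)·√(π²EI/P_cr) = (1/1)·√(π²×2.99×10^7×19.31/6.530×10^4)
L = 295 in

L_max ≈ 295 in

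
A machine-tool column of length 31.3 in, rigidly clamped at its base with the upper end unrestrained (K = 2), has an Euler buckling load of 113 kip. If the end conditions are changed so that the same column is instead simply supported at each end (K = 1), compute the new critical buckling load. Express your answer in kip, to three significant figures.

P_cr ∝ 1/K², so P_cr,new = P_cr,old × (K_old/K_new)² = 113 × (2/1)²
= 113 × 4.000 = 452 kip

P_cr ≈ 452 kip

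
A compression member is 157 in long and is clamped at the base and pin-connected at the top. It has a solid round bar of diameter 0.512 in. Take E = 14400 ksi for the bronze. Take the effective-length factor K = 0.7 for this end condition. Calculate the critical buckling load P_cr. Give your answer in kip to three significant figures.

P_cr ≈ 0.0397 kip

I = πd⁴/64 = π×0.512⁴/64 = 3.373×10^-3 in⁴
Effective length L_e = K·L = 0.7 × 157 = 109.9 in
P_cr = π²EI / L_e² = π² × 14400×10³ × 3.373×10^-3 / 109.9² = 39.69 lb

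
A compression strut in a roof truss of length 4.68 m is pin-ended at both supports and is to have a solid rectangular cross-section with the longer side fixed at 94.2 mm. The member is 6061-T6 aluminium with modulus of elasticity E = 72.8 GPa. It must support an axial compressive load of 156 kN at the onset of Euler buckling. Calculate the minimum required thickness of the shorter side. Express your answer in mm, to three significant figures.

b ≈ 84.6 mm

L_e = K·L = 1 × 4.68 = 4.680 m
Required I = P_cr·L_e²/(π²E) = 1.560×10^5 × 4.680² / (π² × 7.28×10^10) = 4.755×10^-6 m⁴
I_req = 4.755×10^6 mm⁴
Rectangle, weak axis: I_min = h·b³/12 with h = 94.2 mm fixed  ⇒  b = (12I/h)^(1/3) = 84.6 mm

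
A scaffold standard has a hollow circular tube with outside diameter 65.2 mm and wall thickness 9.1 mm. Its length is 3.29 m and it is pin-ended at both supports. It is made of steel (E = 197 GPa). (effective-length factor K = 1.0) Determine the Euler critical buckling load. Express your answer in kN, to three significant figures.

Inner diameter d_i = 65.2 − 2×9.1 = 47.00 mm
I = π(d_o⁴ − d_i⁴)/64 = π(65.2⁴ − 47.00⁴)/64 = 6.475×10^5 mm⁴
I = 6.475×10^5 mm⁴ = 6.475×10^-7 m⁴
Effective length L_e = K·L = 1 × 3.29 = 3.290 m
P_cr = π²EI / L_e² = π² × 197×10⁹ × 6.475×10^-7 / 3.290² = 1.163×10^5 N

P_cr ≈ 116 kN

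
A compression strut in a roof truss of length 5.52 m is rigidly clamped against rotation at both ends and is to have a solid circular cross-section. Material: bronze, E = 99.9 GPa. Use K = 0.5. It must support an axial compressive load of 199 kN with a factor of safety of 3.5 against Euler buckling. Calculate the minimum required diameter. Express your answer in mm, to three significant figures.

Required P_cr = n·P = 3.5 × 199 = 696.5 kN
L_e = K·L = 0.5 × 5.52 = 2.760 m
Required I = P_cr·L_e²/(π²E) = 6.965×10^5 × 2.760² / (π² × 9.99×10^10) = 5.381×10^-6 m⁴
I_req = 5.381×10^6 mm⁴
Solid circle: I = πd⁴/64  ⇒  d = (64I/π)^(1/4) = (64×5.381×10^6/π)^(1/4) = 102 mm

d ≈ 102 mm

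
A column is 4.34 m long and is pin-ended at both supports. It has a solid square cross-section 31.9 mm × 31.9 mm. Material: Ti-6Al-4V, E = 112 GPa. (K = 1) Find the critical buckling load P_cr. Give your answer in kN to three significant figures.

I = a⁴/12 = 31.9⁴/12 = 8.629×10^4 mm⁴
I = 8.629×10^4 mm⁴ = 8.629×10^-8 m⁴
Effective length L_e = K·L = 1 × 4.34 = 4.340 m
P_cr = π²EI / L_e² = π² × 112×10⁹ × 8.629×10^-8 / 4.340² = 5.064×10^3 N

P_cr ≈ 5.06 kN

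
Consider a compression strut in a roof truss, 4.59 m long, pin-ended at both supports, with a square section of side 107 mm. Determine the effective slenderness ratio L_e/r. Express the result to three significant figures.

For a square r = a/√12 = 107/√12 = 30.89 mm
L_e = K·L = 1 × 4.59 m = 4.590 m = 4590.0 mm
λ = L_e / r_min = 4590.0 / 30.89 = 149

λ ≈ 149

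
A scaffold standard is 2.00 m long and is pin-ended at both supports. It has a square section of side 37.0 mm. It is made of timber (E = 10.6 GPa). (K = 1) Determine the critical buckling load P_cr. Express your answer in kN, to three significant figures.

P_cr ≈ 4.08 kN

I = a⁴/12 = 37.0⁴/12 = 1.562×10^5 mm⁴
I = 1.562×10^5 mm⁴ = 1.562×10^-7 m⁴
Effective length L_e = K·L = 1 × 2.00 = 2.000 m
P_cr = π²EI / L_e² = π² × 10.6×10⁹ × 1.562×10^-7 / 2.000² = 4.085×10^3 N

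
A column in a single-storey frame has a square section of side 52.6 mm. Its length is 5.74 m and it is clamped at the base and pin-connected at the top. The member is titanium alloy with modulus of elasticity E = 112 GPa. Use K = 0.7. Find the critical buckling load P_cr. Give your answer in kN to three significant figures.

I = a⁴/12 = 52.6⁴/12 = 6.379×10^5 mm⁴
I = 6.379×10^5 mm⁴ = 6.379×10^-7 m⁴
Effective length L_e = K·L = 0.7 × 5.74 = 4.018 m
P_cr = π²EI / L_e² = π² × 112×10⁹ × 6.379×10^-7 / 4.018² = 4.368×10^4 N

P_cr ≈ 43.7 kN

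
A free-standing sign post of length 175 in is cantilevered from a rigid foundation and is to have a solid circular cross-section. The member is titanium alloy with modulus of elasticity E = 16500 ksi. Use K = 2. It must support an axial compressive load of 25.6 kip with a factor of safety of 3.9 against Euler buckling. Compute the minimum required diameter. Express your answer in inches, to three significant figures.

Required P_cr = n·P = 3.9 × 25.6 = 99.84 kip
L_e = K·L = 2 × 175 = 350.0 in
Required I = P_cr·L_e²/(π²E) = 9.984×10^4 × 350.0² / (π² × 1.65×10^7) = 75.10 in⁴
Solid circle: I = πd⁴/64  ⇒  d = (64I/π)^(1/4) = (64×75.10/π)^(1/4) = 6.25 in

d ≈ 6.25 in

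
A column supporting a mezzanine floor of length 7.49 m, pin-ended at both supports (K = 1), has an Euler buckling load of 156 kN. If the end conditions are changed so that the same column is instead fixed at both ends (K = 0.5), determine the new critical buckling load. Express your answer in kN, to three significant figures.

P_cr ≈ 624 kN

P_cr ∝ 1/K², so P_cr,new = P_cr,old × (K_old/K_new)² = 156 × (1/0.5)²
= 156 × 4.000 = 624 kN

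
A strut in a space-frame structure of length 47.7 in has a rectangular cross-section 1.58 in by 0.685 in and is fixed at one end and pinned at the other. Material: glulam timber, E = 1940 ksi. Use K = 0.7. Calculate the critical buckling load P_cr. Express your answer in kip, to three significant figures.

P_cr ≈ 0.727 kip

Buckling occurs about the weak axis: I_min = h·b³/12 with b = 0.685 in (the shorter side).
I_min = 1.58×0.685³/12 = 4.232×10^-2 in⁴
Effective length L_e = K·L = 0.7 × 47.7 = 33.39 in
P_cr = π²EI / L_e² = π² × 1940×10³ × 4.232×10^-2 / 33.39² = 726.8 lb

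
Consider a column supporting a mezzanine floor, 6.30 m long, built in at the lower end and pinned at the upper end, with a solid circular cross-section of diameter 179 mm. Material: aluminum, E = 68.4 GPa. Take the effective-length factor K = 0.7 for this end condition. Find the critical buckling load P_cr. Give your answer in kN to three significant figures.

I = πd⁴/64 = π×179⁴/64 = 5.039×10^7 mm⁴
I = 5.039×10^7 mm⁴ = 5.039×10^-5 m⁴
Effective length L_e = K·L = 0.7 × 6.30 = 4.410 m
P_cr = π²EI / L_e² = π² × 68.4×10⁹ × 5.039×10^-5 / 4.410² = 1.749×10^6 N

P_cr ≈ 1750 kN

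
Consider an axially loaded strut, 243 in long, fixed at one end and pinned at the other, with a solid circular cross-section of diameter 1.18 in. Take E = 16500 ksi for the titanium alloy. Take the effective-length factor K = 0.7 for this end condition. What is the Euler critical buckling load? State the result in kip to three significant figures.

I = πd⁴/64 = π×1.18⁴/64 = 9.517×10^-2 in⁴
Effective length L_e = K·L = 0.7 × 243 = 170.1 in
P_cr = π²EI / L_e² = π² × 16500×10³ × 9.517×10^-2 / 170.1² = 535.6 lb

P_cr ≈ 0.536 kip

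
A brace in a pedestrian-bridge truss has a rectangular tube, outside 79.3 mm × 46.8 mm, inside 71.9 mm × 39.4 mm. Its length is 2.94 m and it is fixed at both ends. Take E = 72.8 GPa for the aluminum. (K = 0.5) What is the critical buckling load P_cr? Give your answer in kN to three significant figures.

P_cr ≈ 103 kN

Weak-axis I_min = (h_o·b_o³ − h_i·b_i³)/12 with b_o = 46.8, b_i = 39.40 mm (shorter outer/inner sides).
I_min = (79.3×46.8³ − 71.90×39.40³)/12 = 3.109×10^5 mm⁴
I = 3.109×10^5 mm⁴ = 3.109×10^-7 m⁴
Effective length L_e = K·L = 0.5 × 2.94 = 1.470 m
P_cr = π²EI / L_e² = π² × 72.8×10⁹ × 3.109×10^-7 / 1.470² = 1.034×10^5 N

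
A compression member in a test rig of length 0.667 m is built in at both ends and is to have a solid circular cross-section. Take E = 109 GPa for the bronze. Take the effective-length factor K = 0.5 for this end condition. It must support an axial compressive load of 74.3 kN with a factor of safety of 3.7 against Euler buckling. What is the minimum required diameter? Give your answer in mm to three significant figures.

Required P_cr = n·P = 3.7 × 74.3 = 274.9 kN
L_e = K·L = 0.5 × 0.667 = 0.3335 m
Required I = P_cr·L_e²/(π²E) = 2.749×10^5 × 0.3335² / (π² × 1.09×10^11) = 2.842×10^-8 m⁴
I_req = 2.842×10^4 mm⁴
Solid circle: I = πd⁴/64  ⇒  d = (64I/π)^(1/4) = (64×2.842×10^4/π)^(1/4) = 27.6 mm

d ≈ 27.6 mm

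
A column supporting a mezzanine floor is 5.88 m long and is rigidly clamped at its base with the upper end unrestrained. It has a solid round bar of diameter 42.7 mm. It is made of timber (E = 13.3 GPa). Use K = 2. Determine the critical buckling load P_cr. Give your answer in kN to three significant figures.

I = πd⁴/64 = π×42.7⁴/64 = 1.632×10^5 mm⁴
I = 1.632×10^5 mm⁴ = 1.632×10^-7 m⁴
Effective length L_e = K·L = 2 × 5.88 = 11.76 m
P_cr = π²EI / L_e² = π² × 13.3×10⁹ × 1.632×10^-7 / 11.76² = 154.9 N

P_cr ≈ 0.155 kN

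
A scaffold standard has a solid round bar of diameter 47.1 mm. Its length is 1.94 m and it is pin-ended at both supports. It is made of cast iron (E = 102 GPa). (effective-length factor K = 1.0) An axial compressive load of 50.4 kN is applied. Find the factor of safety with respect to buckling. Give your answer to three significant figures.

I = πd⁴/64 = π×47.1⁴/64 = 2.416×10^5 mm⁴
I = 2.416×10^5 mm⁴ = 2.416×10^-7 m⁴
Effective length L_e = K·L = 1 × 1.94 = 1.940 m
P_cr = π²EI / L_e² = π² × 102×10⁹ × 2.416×10^-7 / 1.940² = 6.462×10^4 N
Factor of safety n = P_cr / P = 64.617 / 50.4 = 1.28

n ≈ 1.28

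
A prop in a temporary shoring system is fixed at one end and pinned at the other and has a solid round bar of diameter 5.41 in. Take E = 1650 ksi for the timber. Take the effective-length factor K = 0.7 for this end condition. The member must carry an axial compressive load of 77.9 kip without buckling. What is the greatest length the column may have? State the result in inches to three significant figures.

I = πd⁴/64 = π×5.41⁴/64 = 42.05 in⁴
At the buckling limit P_cr = P = 7.790×10^4 lb
From P_cr = π²EI/(K·L)²:  L = (1/K)·√(π²EI/P_cr) = (1/0.7)·√(π²×1.65×10^6×42.05/7.790×10^4)
L = 134 in

L_max ≈ 134 in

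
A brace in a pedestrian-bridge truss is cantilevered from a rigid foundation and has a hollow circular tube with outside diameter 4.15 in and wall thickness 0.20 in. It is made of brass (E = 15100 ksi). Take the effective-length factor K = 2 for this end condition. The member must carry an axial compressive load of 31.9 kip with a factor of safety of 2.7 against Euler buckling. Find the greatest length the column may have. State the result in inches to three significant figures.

Inner diameter d_i = 4.15 − 2×0.20 = 3.750 in
I = π(d_o⁴ − d_i⁴)/64 = π(4.15⁴ − 3.750⁴)/64 = 4.853 in⁴
Required critical load P_cr = n·P = 2.7 × 31.9 = 86.13 kip = 8.613×10^4 lb
From P_cr = π²EI/(K·L)²:  L = (1/K)·√(π²EI/P_cr) = (1/2)·√(π²×1.51×10^7×4.853/8.613×10^4)
L = 45.8 in

L_max ≈ 45.8 in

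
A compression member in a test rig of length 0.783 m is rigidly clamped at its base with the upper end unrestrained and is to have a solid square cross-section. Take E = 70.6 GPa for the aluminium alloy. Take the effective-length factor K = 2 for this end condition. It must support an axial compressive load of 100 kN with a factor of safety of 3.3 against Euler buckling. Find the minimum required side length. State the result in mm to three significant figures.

a ≈ 61.1 mm

Required P_cr = n·P = 3.3 × 100 = 330.0 kN
L_e = K·L = 2 × 0.783 = 1.566 m
Required I = P_cr·L_e²/(π²E) = 3.300×10^5 × 1.566² / (π² × 7.06×10^10) = 1.161×10^-6 m⁴
I_req = 1.161×10^6 mm⁴
Solid square: I = a⁴/12  ⇒  a = (12I)^(1/4) = (12×1.161×10^6)^(1/4) = 61.1 mm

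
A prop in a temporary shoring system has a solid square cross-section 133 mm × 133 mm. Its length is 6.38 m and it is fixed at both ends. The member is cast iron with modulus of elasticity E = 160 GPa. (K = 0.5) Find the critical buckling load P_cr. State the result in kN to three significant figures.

P_cr ≈ 4050 kN

I = a⁴/12 = 133⁴/12 = 2.608×10^7 mm⁴
I = 2.608×10^7 mm⁴ = 2.608×10^-5 m⁴
Effective length L_e = K·L = 0.5 × 6.38 = 3.190 m
P_cr = π²EI / L_e² = π² × 160×10⁹ × 2.608×10^-5 / 3.190² = 4.046×10^6 N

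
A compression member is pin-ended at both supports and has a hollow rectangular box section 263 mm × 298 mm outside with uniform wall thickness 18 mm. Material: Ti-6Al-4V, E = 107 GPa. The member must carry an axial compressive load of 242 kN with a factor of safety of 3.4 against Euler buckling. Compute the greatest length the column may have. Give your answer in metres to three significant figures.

Inner dimensions: h_i = 298 − 2×18 = 262.0 mm, b_i = 263 − 2×18 = 227.0 mm
Weak-axis I_min = (h_o·b_o³ − h_i·b_i³)/12 with b_o = 263, b_i = 227.0 mm (shorter outer/inner sides).
I_min = (298×263³ − 262.0×227.0³)/12 = 1.964×10^8 mm⁴
I = 1.964×10^-4 m⁴
Required critical load P_cr = n·P = 3.4 × 242 = 822.8 kN = 8.228×10^5 N
From P_cr = π²EI/(K·L)²:  L = (1/K)·√(π²EI/P_cr) = (1/1)·√(π²×1.07×10^11×1.964×10^-4/8.228×10^5)
L = 15.9 m

L_max ≈ 15.9 m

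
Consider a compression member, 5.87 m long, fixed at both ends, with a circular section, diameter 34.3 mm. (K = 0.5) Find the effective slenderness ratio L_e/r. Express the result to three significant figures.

λ ≈ 342

For a solid circle r = d/4 = 34.3/4 = 8.575 mm
L_e = K·L = 0.5 × 5.87 m = 2.935 m = 2935.0 mm
λ = L_e / r_min = 2935.0 / 8.575 = 342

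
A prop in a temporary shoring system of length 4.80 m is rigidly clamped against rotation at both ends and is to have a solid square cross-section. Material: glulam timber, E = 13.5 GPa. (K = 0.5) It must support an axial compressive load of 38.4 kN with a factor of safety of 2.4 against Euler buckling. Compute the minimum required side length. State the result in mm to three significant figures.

a ≈ 83.2 mm

Required P_cr = n·P = 2.4 × 38.4 = 92.16 kN
L_e = K·L = 0.5 × 4.80 = 2.400 m
Required I = P_cr·L_e²/(π²E) = 9.216×10^4 × 2.400² / (π² × 1.35×10^10) = 3.984×10^-6 m⁴
I_req = 3.984×10^6 mm⁴
Solid square: I = a⁴/12  ⇒  a = (12I)^(1/4) = (12×3.984×10^6)^(1/4) = 83.2 mm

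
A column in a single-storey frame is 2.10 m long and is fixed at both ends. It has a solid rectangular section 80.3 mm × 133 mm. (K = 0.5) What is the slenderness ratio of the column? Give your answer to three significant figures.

Buckling occurs about the weak axis: I_min = h·b³/12 with b = 80.3 mm (the shorter side).
I_min = 133×80.3³/12 = 5.739×10^6 mm⁴
A = 1.068×10^4 mm²;  r_min = √(I/A) = √(5.739×10^6/1.068×10^4) = 23.18 mm
L_e = K·L = 0.5 × 2.10 m = 1.050 m = 1050.0 mm
λ = L_e / r_min = 1050.0 / 23.18 = 45.3

λ ≈ 45.3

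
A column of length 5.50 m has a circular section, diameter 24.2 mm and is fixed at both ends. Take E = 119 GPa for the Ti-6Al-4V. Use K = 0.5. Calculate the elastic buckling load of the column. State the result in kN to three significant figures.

I = πd⁴/64 = π×24.2⁴/64 = 1.684×10^4 mm⁴
I = 1.684×10^4 mm⁴ = 1.684×10^-8 m⁴
Effective length L_e = K·L = 0.5 × 5.50 = 2.750 m
P_cr = π²EI / L_e² = π² × 119×10⁹ × 1.684×10^-8 / 2.750² = 2.615×10^3 N

P_cr ≈ 2.61 kN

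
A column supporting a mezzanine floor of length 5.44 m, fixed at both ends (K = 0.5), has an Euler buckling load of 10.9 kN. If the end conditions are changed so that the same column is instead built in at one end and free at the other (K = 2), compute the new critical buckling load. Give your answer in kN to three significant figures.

P_cr ≈ 0.681 kN

P_cr ∝ 1/K², so P_cr,new = P_cr,old × (K_old/K_new)² = 10.9 × (0.5/2)²
= 10.9 × 0.06250 = 0.681 kN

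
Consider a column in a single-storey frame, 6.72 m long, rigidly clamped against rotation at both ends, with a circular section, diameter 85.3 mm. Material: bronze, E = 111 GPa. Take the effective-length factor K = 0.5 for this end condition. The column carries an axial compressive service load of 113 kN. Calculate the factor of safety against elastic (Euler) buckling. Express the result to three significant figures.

I = πd⁴/64 = π×85.3⁴/64 = 2.599×10^6 mm⁴
I = 2.599×10^6 mm⁴ = 2.599×10^-6 m⁴
Effective length L_e = K·L = 0.5 × 6.72 = 3.360 m
P_cr = π²EI / L_e² = π² × 111×10⁹ × 2.599×10^-6 / 3.360² = 2.522×10^5 N
Factor of safety n = P_cr / P = 252.18 / 113 = 2.23

n ≈ 2.23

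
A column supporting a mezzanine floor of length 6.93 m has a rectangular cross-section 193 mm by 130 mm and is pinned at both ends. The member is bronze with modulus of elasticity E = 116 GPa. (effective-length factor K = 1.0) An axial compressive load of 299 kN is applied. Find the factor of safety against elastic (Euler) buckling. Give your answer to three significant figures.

Buckling occurs about the weak axis: I_min = h·b³/12 with b = 130 mm (the shorter side).
I_min = 193×130³/12 = 3.534×10^7 mm⁴
I = 3.534×10^7 mm⁴ = 3.534×10^-5 m⁴
Effective length L_e = K·L = 1 × 6.93 = 6.930 m
P_cr = π²EI / L_e² = π² × 116×10⁹ × 3.534×10^-5 / 6.930² = 8.424×10^5 N
Factor of safety n = P_cr / P = 842.36 / 299 = 2.82

n ≈ 2.82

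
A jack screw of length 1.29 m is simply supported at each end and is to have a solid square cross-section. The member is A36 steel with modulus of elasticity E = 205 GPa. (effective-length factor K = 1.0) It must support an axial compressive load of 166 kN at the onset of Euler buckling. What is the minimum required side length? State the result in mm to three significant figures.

L_e = K·L = 1 × 1.29 = 1.290 m
Required I = P_cr·L_e²/(π²E) = 1.660×10^5 × 1.290² / (π² × 2.05×10^11) = 1.365×10^-7 m⁴
I_req = 1.365×10^5 mm⁴
Solid square: I = a⁴/12  ⇒  a = (12I)^(1/4) = (12×1.365×10^5)^(1/4) = 35.8 mm

a ≈ 35.8 mm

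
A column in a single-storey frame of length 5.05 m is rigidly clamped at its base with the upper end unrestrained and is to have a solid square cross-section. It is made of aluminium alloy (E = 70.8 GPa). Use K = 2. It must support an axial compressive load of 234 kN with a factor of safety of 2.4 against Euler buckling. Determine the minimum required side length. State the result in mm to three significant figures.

Required P_cr = n·P = 2.4 × 234 = 561.6 kN
L_e = K·L = 2 × 5.05 = 10.10 m
Required I = P_cr·L_e²/(π²E) = 5.616×10^5 × 10.10² / (π² × 7.08×10^10) = 8.199×10^-5 m⁴
I_req = 8.199×10^7 mm⁴
Solid square: I = a⁴/12  ⇒  a = (12I)^(1/4) = (12×8.199×10^7)^(1/4) = 177 mm

a ≈ 177 mm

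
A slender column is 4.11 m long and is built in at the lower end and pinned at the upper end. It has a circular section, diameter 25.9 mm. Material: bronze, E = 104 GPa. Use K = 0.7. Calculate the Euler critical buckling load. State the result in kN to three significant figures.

I = πd⁴/64 = π×25.9⁴/64 = 2.209×10^4 mm⁴
I = 2.209×10^4 mm⁴ = 2.209×10^-8 m⁴
Effective length L_e = K·L = 0.7 × 4.11 = 2.877 m
P_cr = π²EI / L_e² = π² × 104×10⁹ × 2.209×10^-8 / 2.877² = 2.739×10^3 N

P_cr ≈ 2.74 kN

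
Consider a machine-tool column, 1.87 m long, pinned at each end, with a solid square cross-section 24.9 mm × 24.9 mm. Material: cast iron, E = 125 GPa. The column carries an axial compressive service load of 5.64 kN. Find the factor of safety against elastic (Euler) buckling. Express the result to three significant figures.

I = a⁴/12 = 24.9⁴/12 = 3.203×10^4 mm⁴
I = 3.203×10^4 mm⁴ = 3.203×10^-8 m⁴
Effective length L_e = K·L = 1 × 1.87 = 1.870 m
P_cr = π²EI / L_e² = π² × 125×10⁹ × 3.203×10^-8 / 1.870² = 1.130×10^4 N
Factor of safety n = P_cr / P = 11.302 / 5.64 = 2.00

n ≈ 2.00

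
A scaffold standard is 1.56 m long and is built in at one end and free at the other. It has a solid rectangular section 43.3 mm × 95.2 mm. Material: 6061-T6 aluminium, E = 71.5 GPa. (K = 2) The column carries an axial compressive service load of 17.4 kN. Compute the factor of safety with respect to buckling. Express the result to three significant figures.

Buckling occurs about the weak axis: I_min = h·b³/12 with b = 43.3 mm (the shorter side).
I_min = 95.2×43.3³/12 = 6.440×10^5 mm⁴
I = 6.440×10^5 mm⁴ = 6.440×10^-7 m⁴
Effective length L_e = K·L = 2 × 1.56 = 3.120 m
P_cr = π²EI / L_e² = π² × 71.5×10⁹ × 6.440×10^-7 / 3.120² = 4.669×10^4 N
Factor of safety n = P_cr / P = 46.689 / 17.4 = 2.68

n ≈ 2.68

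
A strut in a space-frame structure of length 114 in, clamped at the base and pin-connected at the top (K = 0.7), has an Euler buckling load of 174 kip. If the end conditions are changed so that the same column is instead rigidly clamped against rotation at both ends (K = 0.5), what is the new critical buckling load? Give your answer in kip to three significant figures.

P_cr ∝ 1/K², so P_cr,new = P_cr,old × (K_old/K_new)² = 174 × (0.7/0.5)²
= 174 × 1.960 = 341 kip

P_cr ≈ 341 kip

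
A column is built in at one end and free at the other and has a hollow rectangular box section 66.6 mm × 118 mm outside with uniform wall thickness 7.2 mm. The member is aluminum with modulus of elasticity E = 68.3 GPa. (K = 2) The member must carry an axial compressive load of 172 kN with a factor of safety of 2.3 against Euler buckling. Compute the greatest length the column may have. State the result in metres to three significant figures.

Inner dimensions: h_i = 118 − 2×7.2 = 103.6 mm, b_i = 66.6 − 2×7.2 = 52.20 mm
Weak-axis I_min = (h_o·b_o³ − h_i·b_i³)/12 with b_o = 66.6, b_i = 52.20 mm (shorter outer/inner sides).
I_min = (118×66.6³ − 103.6×52.20³)/12 = 1.677×10^6 mm⁴
I = 1.677×10^-6 m⁴
Required critical load P_cr = n·P = 2.3 × 172 = 395.6 kN = 3.956×10^5 N
From P_cr = π²EI/(K·L)²:  L = (1/K)·√(π²EI/P_cr) = (1/2)·√(π²×6.83×10^10×1.677×10^-6/3.956×10^5)
L = 0.845 m

L_max ≈ 0.845 m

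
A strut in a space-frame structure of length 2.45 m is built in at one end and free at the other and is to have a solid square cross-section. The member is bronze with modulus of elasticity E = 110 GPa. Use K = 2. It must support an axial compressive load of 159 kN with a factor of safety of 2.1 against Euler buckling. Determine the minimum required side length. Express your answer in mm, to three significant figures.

Required P_cr = n·P = 2.1 × 159 = 333.9 kN
L_e = K·L = 2 × 2.45 = 4.900 m
Required I = P_cr·L_e²/(π²E) = 3.339×10^5 × 4.900² / (π² × 1.10×10^11) = 7.384×10^-6 m⁴
I_req = 7.384×10^6 mm⁴
Solid square: I = a⁴/12  ⇒  a = (12I)^(1/4) = (12×7.384×10^6)^(1/4) = 97.0 mm

a ≈ 97.0 mm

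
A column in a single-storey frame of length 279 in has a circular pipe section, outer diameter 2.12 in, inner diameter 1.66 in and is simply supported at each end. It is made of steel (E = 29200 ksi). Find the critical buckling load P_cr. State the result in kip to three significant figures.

d_o = 2.12 in, d_i = 1.66 in
I = π(d_o⁴ − d_i⁴)/64 = π(2.12⁴ − 1.660⁴)/64 = 0.6188 in⁴
Effective length L_e = K·L = 1 × 279 = 279.0 in
P_cr = π²EI / L_e² = π² × 29200×10³ × 0.6188 / 279.0² = 2.291×10^3 lb

P_cr ≈ 2.29 kip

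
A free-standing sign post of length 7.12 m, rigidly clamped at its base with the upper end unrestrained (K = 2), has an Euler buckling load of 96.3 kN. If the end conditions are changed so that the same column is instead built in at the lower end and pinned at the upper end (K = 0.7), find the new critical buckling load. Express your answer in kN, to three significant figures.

P_cr ∝ 1/K², so P_cr,new = P_cr,old × (K_old/K_new)² = 96.3 × (2/0.7)²
= 96.3 × 8.163 = 786 kN

P_cr ≈ 786 kN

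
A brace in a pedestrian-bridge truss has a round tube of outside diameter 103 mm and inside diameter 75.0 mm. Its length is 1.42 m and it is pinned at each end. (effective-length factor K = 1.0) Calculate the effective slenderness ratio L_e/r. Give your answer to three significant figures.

λ ≈ 44.6

d_o = 103 mm, d_i = 75.0 mm
I = π(d_o⁴ − d_i⁴)/64 = π(103⁴ − 75.00⁴)/64 = 3.972×10^6 mm⁴
A = 3.914×10^3 mm²;  r_min = √(I/A) = √(3.972×10^6/3.914×10^3) = 31.85 mm
L_e = K·L = 1 × 1.42 m = 1.420 m = 1420.0 mm
λ = L_e / r_min = 1420.0 / 31.85 = 44.6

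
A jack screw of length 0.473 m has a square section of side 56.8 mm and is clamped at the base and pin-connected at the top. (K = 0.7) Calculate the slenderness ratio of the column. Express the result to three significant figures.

For a square r = a/√12 = 56.8/√12 = 16.40 mm
L_e = K·L = 0.7 × 0.473 m = 0.3311 m = 331.10 mm
λ = L_e / r_min = 331.10 / 16.40 = 20.2

λ ≈ 20.2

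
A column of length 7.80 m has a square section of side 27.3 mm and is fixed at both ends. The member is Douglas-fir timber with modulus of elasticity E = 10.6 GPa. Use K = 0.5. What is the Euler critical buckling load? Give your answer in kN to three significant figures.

I = a⁴/12 = 27.3⁴/12 = 4.629×10^4 mm⁴
I = 4.629×10^4 mm⁴ = 4.629×10^-8 m⁴
Effective length L_e = K·L = 0.5 × 7.80 = 3.900 m
P_cr = π²EI / L_e² = π² × 10.6×10⁹ × 4.629×10^-8 / 3.900² = 318.4 N

P_cr ≈ 0.318 kN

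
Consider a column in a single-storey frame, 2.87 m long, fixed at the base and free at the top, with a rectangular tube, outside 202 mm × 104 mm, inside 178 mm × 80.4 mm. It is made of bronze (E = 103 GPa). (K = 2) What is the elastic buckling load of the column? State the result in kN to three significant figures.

P_cr ≈ 346 kN

Weak-axis I_min = (h_o·b_o³ − h_i·b_i³)/12 with b_o = 104, b_i = 80.40 mm (shorter outer/inner sides).
I_min = (202×104³ − 178.0×80.40³)/12 = 1.123×10^7 mm⁴
I = 1.123×10^7 mm⁴ = 1.123×10^-5 m⁴
Effective length L_e = K·L = 2 × 2.87 = 5.740 m
P_cr = π²EI / L_e² = π² × 103×10⁹ × 1.123×10^-5 / 5.740² = 3.464×10^5 N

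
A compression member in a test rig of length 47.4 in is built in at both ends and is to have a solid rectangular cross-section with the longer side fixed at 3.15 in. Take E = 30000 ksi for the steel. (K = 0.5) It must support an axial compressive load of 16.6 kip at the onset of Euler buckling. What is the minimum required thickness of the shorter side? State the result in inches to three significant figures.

b ≈ 0.493 in

L_e = K·L = 0.5 × 47.4 = 23.70 in
Required I = P_cr·L_e²/(π²E) = 1.660×10^4 × 23.70² / (π² × 3.00×10^7) = 3.149×10^-2 in⁴
Rectangle, weak axis: I_min = h·b³/12 with h = 3.15 in fixed  ⇒  b = (12I/h)^(1/3) = 0.493 in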